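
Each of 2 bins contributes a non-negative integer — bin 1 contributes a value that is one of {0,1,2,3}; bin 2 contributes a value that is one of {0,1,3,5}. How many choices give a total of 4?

2

The generating function for the choices is (1 + t + t² + t³)·(1 + t + t³ + t⁵); the count is [t⁴].
(1 + t + t² + t³) has coefficients 1,1,1,1 for degrees 0…3.
(1 + t + t³ + t⁵) has coefficients 1,1,0,1,0 for degrees 0…4.
[t⁴] = 1·0 + 1·1 + 1·0 + 1·1 = 2.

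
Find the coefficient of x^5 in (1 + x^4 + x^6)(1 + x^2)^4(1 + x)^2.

14

(1 + x^4 + x^6) has coefficients 1,0,0,0,1,0 for degrees 0…5.
(1 + x^2)^4 has coefficients 1,0,4,0,6,0 for degrees 0…5.
Finally multiplying by (1 + x)^2, the product of all factors after the first has coefficients 1,2,5,8,10,12 for degrees 0…5.
[x^5] = 1·12 + 1·2 = 14.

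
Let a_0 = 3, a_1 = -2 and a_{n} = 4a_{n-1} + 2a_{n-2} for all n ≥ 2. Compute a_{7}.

The ordinary generating function has denominator 1 - 4t - 2t^2.
Iterating the recurrence: a_0,…,a_{7} = 3, -2, -2, -12, -52, -232, -1032, -4592.

-4592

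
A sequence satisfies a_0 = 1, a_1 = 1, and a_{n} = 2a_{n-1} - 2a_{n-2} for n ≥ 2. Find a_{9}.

The ordinary generating function has denominator 1 - 2x + 2x^2.
Iterating the recurrence: a_0,…,a_{9} = 1, 1, 0, -2, -4, -4, 0, 8, 16, 16.

16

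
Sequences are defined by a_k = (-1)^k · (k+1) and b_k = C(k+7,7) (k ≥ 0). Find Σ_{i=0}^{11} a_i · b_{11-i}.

12072

The convolution is the t^11 coefficient of A(t)B(t).
Σ = 1·31824 − 2·19448 + 3·11440 − 4·6435 + 5·3432 − 6·1716 + 7·792 − 8·330 + 9·120 − 10·36 + 11·8 − 12·1 = 12072.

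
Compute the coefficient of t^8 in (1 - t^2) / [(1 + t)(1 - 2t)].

128

The denominator gives the recurrence a_n = a_(n−1) + 2a_(n−2) for n ≥ 3; the numerator fixes a_0 = 1, a_1 = 1, a_2 = 2.
Iterating: 1, 1, 2, 4, 8, 16, 32, 64, 128, so a_8 = 128.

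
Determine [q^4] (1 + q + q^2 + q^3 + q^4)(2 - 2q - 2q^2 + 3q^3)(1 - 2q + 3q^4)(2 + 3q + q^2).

23

(1 + q + q^2 + q^3 + q^4) has coefficients 1,1,1,1,1 for degrees 0…4.
(2 - 2q - 2q^2 + 3q^3) has coefficients 2,-2,-2,3,0 for degrees 0…4.
Multiplying by (1 - 2q + 3q^4) gives running coefficients 2,-6,2,7,0 for degrees 0…4.
Finally multiplying by (2 + 3q + q^2), the product of all factors after the first has coefficients 4,-6,-12,14,23 for degrees 0…4.
[q^4] = 1·23 + 1·14 + 1·(-12) + 1·(-6) + 1·4 = 23.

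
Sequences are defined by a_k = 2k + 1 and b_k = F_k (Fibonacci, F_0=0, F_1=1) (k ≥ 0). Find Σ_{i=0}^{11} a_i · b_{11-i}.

960

This is [x^11] in the product of the two ordinary generating functions.
Σ = 1·89 + 3·55 + 5·34 + 7·21 + 9·13 + 11·8 + 13·5 + 15·3 + 17·2 + 19·1 + 21·1 + 23·0 = 960.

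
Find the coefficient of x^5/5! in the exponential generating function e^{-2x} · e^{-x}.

The EGF product rule gives c_5 = Σ_{k_1+k_2=5} C(5; k_1,k_2) · ∏ g_i(k_i), where e^{-2x} gives (-2)^k; e^{-x} gives (-1)^k.
g_1(k) for k = 0…5: 1, -2, 4, -8, 16, -32.
g_2(k) for k = 0…5: 1, -1, 1, -1, 1, -1.
c_5 = Σ_k C(5,k)·g_1(k)·g_2(5−k) = 1·1·(-1) + 5·(-2)·1 + 10·4·(-1) + 10·(-8)·1 + 5·16·(-1) + 1·(-32)·1 = −1 − 10 − 40 − 80 − 80 − 32 = -243.

-243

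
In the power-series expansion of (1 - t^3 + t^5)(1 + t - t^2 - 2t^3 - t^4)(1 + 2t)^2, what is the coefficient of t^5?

-18

(1 - t^3 + t^5) has coefficients 1,0,0,-1,0,1 for degrees 0…5.
(1 + t - t^2 - 2t^3 - t^4) has coefficients 1,1,-1,-2,-1,0 for degrees 0…5.
Finally multiplying by (1 + 2t)^2, the product of all factors after the first has coefficients 1,5,7,-2,-13,-12 for degrees 0…5.
[t^5] = 1·(-12) − 1·7 + 1·1 = -18.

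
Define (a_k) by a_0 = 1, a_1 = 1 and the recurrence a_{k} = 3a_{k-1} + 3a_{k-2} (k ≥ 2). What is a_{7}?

The ordinary generating function has denominator 1 - 3x - 3x^2.
Iterating the recurrence: a_0,…,a_{7} = 1, 1, 6, 21, 81, 306, 1161, 4401.

4401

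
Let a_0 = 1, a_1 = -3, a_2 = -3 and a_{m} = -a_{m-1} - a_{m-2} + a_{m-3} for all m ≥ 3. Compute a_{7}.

The ordinary generating function has denominator 1 + t + t^2 - t^3.
Iterating the recurrence: a_0,…,a_{7} = 1, -3, -3, 7, -7, -3, 17, -21.

-21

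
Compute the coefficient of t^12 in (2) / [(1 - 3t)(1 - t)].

1594322

Partial fractions give a closed form: a_n = (3)·3^n + (-1)·1^n.
At n = 12: a_12 = 1594322.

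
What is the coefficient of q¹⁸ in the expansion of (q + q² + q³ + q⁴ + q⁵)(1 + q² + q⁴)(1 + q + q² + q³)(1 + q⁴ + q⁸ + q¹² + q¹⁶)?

(q + q² + q³ + q⁴ + q⁵) has coefficients 0,1,1,1,1,1 for degrees 0…5.
(1 + q² + q⁴) has coefficients 1,0,1,0,1,0,0,0,0,0,0,0,0,0,0,0,0,0,0 for degrees 0…18.
Multiplying by (1 + q + q² + q³) gives running coefficients 1,1,2,2,2,2,1,1,0,0,0,0,0,0,0,0,0,0,0 for degrees 0…18.
Finally multiplying by (1 + q⁴ + q⁸ + q¹² + q¹⁶), the product of all factors after the first has coefficients 1,1,2,2,3,3,3,3,3,3,3,3,3,3,3,3,3,3,3 for degrees 0…18.
[q¹⁸] = 1·3 + 1·3 + 1·3 + 1·3 + 1·3 = 15.

15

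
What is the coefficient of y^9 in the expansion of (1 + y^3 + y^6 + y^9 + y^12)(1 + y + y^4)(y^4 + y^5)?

2

(1 + y^3 + y^6 + y^9 + y^12) has coefficients 1,0,0,1,0,0,1,0,0,1 for degrees 0…9.
(1 + y + y^4) has coefficients 1,1,0,0,1,0,0,0,0,0 for degrees 0…9.
Finally multiplying by (y^4 + y^5), the product of all factors after the first has coefficients 0,0,0,0,1,2,1,0,1,1 for degrees 0…9.
[y^9] = 1·1 + 1·1 + 1·0 + 1·0 = 2.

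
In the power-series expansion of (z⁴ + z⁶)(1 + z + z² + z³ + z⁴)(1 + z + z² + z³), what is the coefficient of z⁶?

(z⁴ + z⁶) has coefficients 0,0,0,0,1,0,1 for degrees 0…6.
(1 + z + z² + z³ + z⁴) has coefficients 1,1,1,1,1,0,0 for degrees 0…6.
Finally multiplying by (1 + z + z² + z³), the product of all factors after the first has coefficients 1,2,3,4,4,3,2 for degrees 0…6.
[z⁶] = 1·3 + 1·1 = 4.

4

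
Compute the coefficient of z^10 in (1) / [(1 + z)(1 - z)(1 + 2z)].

Partial fractions give a closed form: a_n = (-1/2)·(-1)^n + (1/6)·1^n + (4/3)·(-2)^n.
At n = 10: a_10 = 1365.

1365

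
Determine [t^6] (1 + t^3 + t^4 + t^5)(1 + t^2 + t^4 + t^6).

(1 + t^3 + t^4 + t^5) has coefficients 1,0,0,1,1,1 for degrees 0…5.
(1 + t^2 + t^4 + t^6) has coefficients 1,0,1,0,1,0,1 for degrees 0…6.
[t^6] = 1·1 + 1·0 + 1·1 + 1·0 = 2.

2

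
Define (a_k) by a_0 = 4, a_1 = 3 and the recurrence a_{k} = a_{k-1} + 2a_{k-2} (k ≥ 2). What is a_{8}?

The ordinary generating function has denominator 1 - x - 2x^2.
Iterating the recurrence: a_0,…,a_{8} = 4, 3, 11, 17, 39, 73, 151, 297, 599.

599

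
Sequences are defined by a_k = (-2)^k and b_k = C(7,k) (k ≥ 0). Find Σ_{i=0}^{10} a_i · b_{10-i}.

Write out a_i and b_{10-i} for i = 0,…,10 and sum the products.
Σ = 1·0 − 2·0 + 4·0 − 8·1 + 16·7 − 32·21 + 64·35 − 128·35 + 256·21 − 512·7 + 1024·1 = 8.

8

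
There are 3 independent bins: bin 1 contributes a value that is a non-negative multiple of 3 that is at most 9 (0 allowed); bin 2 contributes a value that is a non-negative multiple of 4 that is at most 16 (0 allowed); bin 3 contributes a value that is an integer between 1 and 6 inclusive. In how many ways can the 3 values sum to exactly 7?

3

The generating function for the choices is (1 + x³ + x⁶ + x⁹)·(1 + x⁴ + x⁸ + x¹² + x¹⁶)·(x + x² + x³ + x⁴ + x⁵ + x⁶); the count is [x⁷].
(1 + x³ + x⁶ + x⁹) has coefficients 1,0,0,1,0,0,1,0 for degrees 0…7.
(1 + x⁴ + x⁸ + x¹² + x¹⁶) has coefficients 1,0,0,0,1,0,0,0 for degrees 0…7.
Finally multiplying by (x + x² + x³ + x⁴ + x⁵ + x⁶), the product of all factors after the first has coefficients 0,1,1,1,1,2,2,1 for degrees 0…7.
[x⁷] = 1·1 + 1·1 + 1·1 = 3.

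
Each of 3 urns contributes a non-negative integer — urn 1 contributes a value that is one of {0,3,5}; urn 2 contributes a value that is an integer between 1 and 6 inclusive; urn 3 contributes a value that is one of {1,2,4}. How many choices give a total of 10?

The generating function for the choices is (1 + y^3 + y^5)·(y + y^2 + y^3 + y^4 + y^5 + y^6)·(y + y^2 + y^4); the count is [y^10].
(1 + y^3 + y^5) has coefficients 1,0,0,1,0,1 for degrees 0…5.
(y + y^2 + y^3 + y^4 + y^5 + y^6) has coefficients 0,1,1,1,1,1,1,0,0,0,0 for degrees 0…10.
Finally multiplying by (y + y^2 + y^4), the product of all factors after the first has coefficients 0,0,1,2,2,3,3,3,2,1,1 for degrees 0…10.
[y^10] = 1·1 + 1·3 + 1·3 = 7.

7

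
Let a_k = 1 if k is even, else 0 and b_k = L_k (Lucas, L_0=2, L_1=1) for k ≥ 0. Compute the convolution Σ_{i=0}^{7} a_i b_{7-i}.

Write out a_i and b_{7-i} for i = 0,…,7 and sum the products.
Σ = 1·29 + 0·18 + 1·11 + 0·7 + 1·4 + 0·3 + 1·1 + 0·2 = 45.

45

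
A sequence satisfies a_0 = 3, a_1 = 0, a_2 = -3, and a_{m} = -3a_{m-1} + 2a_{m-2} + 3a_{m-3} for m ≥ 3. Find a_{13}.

3128625

The ordinary generating function has denominator 1 + 3t - 2t^2 - 3t^3.
Iterating the recurrence: a_0,…,a_{13} = 3, 0, -3, 18, -60, 207, -687, 2295, -7638, 25443, -84720, 282132, -939507, 3128625.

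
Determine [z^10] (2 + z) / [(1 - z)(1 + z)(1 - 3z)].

Partial fractions give a closed form: a_n = (-3/4)·1^n + (1/8)·(-1)^n + (21/8)·3^n.
At n = 10: a_10 = 155003.

155003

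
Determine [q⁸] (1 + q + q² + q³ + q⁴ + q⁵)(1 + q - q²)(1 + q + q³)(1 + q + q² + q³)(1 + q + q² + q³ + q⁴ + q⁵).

62

(1 + q + q² + q³ + q⁴ + q⁵) has coefficients 1,1,1,1,1,1 for degrees 0…5.
(1 + q - q²) has coefficients 1,1,-1,0,0,0,0,0,0 for degrees 0…8.
Multiplying by (1 + q + q³) gives running coefficients 1,2,0,0,1,-1,0,0,0 for degrees 0…8.
Multiplying by (1 + q + q² + q³) gives running coefficients 1,3,3,3,3,0,0,0,-1 for degrees 0…8.
Finally multiplying by (1 + q + q² + q³ + q⁴ + q⁵), the product of all factors after the first has coefficients 1,4,7,10,13,13,12,9,5 for degrees 0…8.
[q⁸] = 1·5 + 1·9 + 1·12 + 1·13 + 1·13 + 1·10 = 62.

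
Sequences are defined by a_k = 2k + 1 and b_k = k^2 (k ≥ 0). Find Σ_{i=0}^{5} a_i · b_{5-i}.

Write out a_i and b_{5-i} for i = 0,…,5 and sum the products.
Σ = 1·25 + 3·16 + 5·9 + 7·4 + 9·1 + 11·0 = 155.

155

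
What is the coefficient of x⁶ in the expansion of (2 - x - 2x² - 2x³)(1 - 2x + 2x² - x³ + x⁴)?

(2 - x - 2x² - 2x³) has coefficients 2,-1,-2,-2 for degrees 0…3.
(1 - 2x + 2x² - x³ + x⁴) has coefficients 1,-2,2,-1,1,0,0 for degrees 0…6.
[x⁶] = 2·0 − 1·0 − 2·1 − 2·(-1) = 0.

0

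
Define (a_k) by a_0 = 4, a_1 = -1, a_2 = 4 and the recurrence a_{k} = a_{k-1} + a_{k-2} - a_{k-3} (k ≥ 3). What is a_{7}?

The ordinary generating function has denominator 1 - t - t^2 + t^3.
Iterating the recurrence: a_0,…,a_{7} = 4, -1, 4, -1, 4, -1, 4, -1.

-1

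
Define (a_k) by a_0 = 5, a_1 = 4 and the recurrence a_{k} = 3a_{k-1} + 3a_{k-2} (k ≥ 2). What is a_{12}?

The ordinary generating function has denominator 1 - 3t - 3t^2.
Iterating the recurrence: a_0,…,a_{12} = 5, 4, 27, 93, 360, 1359, 5157, 19548, 74115, 280989, 1065312, 4038903, 15312645.

15312645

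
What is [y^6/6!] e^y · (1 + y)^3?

The EGF product rule gives c_6 = Σ_{k_1+k_2=6} C(6; k_1,k_2) · ∏ g_i(k_i), where e^y gives (1)^k; (1+y)^3 gives the falling factorial (3)_k.
g_1(k) for k = 0…6: 1, 1, 1, 1, 1, 1, 1.
g_2(k) for k = 0…6: 1, 3, 6, 6, 0, 0, 0.
c_6 = Σ_k C(6,k)·g_1(k)·g_2(6−k) = 20·1·6 + 15·1·6 + 6·1·3 + 1·1·1 = 120 + 90 + 18 + 1 = 229.

229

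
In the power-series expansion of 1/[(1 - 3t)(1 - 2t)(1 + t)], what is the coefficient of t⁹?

43604

Partial fractions give a closed form: a_n = (9/4)·3^n + (-4/3)·2^n + (1/12)·(-1)^n.
At n = 9: a_9 = 43604.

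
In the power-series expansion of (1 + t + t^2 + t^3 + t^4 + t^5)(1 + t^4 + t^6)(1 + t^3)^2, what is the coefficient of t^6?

5

(1 + t + t^2 + t^3 + t^4 + t^5) has coefficients 1,1,1,1,1,1 for degrees 0…5.
(1 + t^4 + t^6) has coefficients 1,0,0,0,1,0,1 for degrees 0…6.
Finally multiplying by (1 + t^3)^2, the product of all factors after the first has coefficients 1,0,0,2,1,0,2 for degrees 0…6.
[t^6] = 1·2 + 1·0 + 1·1 + 1·2 + 1·0 + 1·0 = 5.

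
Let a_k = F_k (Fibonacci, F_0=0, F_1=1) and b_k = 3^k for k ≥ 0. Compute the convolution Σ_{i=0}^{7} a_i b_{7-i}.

1297

Write out a_i and b_{7-i} for i = 0,…,7 and sum the products.
Σ = 0·2187 + 1·729 + 1·243 + 2·81 + 3·27 + 5·9 + 8·3 + 13·1 = 1297.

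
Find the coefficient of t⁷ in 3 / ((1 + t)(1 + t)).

The denominator gives the recurrence a_n = −2a_(n−1) − a_(n−2) for n ≥ 2; the numerator fixes a_0 = 3, a_1 = -6.
Iterating: 3, -6, 9, -12, 15, -18, 21, -24, so a_7 = -24.

-24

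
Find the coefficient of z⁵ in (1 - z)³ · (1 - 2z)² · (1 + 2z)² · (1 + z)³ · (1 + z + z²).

43

(1 - z)³ has coefficients 1,-3,3,-1 for degrees 0…3.
(1 - 2z)² has coefficients 1,-4,4,0,0,0 for degrees 0…5.
Multiplying by (1 + 2z)² gives running coefficients 1,0,-8,0,16,0 for degrees 0…5.
Multiplying by (1 + z)³ gives running coefficients 1,3,-5,-23,-8,40 for degrees 0…5.
Finally multiplying by (1 + z + z²), the product of all factors after the first has coefficients 1,4,-1,-25,-36,9 for degrees 0…5.
[z⁵] = 1·9 − 3·(-36) + 3·(-25) − 1·(-1) = 43.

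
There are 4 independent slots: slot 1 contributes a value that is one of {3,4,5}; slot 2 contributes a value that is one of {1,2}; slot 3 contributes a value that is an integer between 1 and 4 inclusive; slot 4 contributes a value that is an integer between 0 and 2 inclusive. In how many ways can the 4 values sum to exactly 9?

16

The generating function for the choices is (x³ + x⁴ + x⁵)·(x + x²)·(x + x² + x³ + x⁴)·(1 + x + x²); the count is [x⁹].
(x³ + x⁴ + x⁵) has coefficients 0,0,0,1,1,1 for degrees 0…5.
(x + x²) has coefficients 0,1,1,0,0,0,0,0,0,0 for degrees 0…9.
Multiplying by (x + x² + x³ + x⁴) gives running coefficients 0,0,1,2,2,2,1,0,0,0 for degrees 0…9.
Finally multiplying by (1 + x + x²), the product of all factors after the first has coefficients 0,0,1,3,5,6,5,3,1,0 for degrees 0…9.
[x⁹] = 1·5 + 1·6 + 1·5 = 16.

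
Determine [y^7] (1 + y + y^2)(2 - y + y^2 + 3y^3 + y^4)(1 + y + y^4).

(1 + y + y^2) has coefficients 1,1,1 for degrees 0…2.
(2 - y + y^2 + 3y^3 + y^4) has coefficients 2,-1,1,3,1,0,0,0 for degrees 0…7.
Finally multiplying by (1 + y + y^4), the product of all factors after the first has coefficients 2,1,0,4,6,0,1,3 for degrees 0…7.
[y^7] = 1·3 + 1·1 + 1·0 = 4.

4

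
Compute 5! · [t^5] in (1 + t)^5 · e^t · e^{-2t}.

The EGF product rule gives c_5 = Σ_{k_1+k_2+k_3=5} C(5; k_1,k_2,k_3) · ∏ g_i(k_i), where (1+t)^5 gives the falling factorial (5)_k; e^t gives (1)^k; e^{-2t} gives (-2)^k.
g_1(k) for k = 0…5: 1, 5, 20, 60, 120, 120.
g_2(k) for k = 0…5: 1, 1, 1, 1, 1, 1.
g_3(k) for k = 0…5: 1, -2, 4, -8, 16, -32.
First combine the last two factors: h(k) = Σ_j C(k,j)·g_2(j)·g_3(k−j) for k = 0…5: 1, -1, 1, -1, 1, -1.
c_5 = Σ_k C(5,k)·g_1(k)·h(5−k) = 1·1·(-1) + 5·5·1 + 10·20·(-1) + 10·60·1 + 5·120·(-1) + 1·120·1 = −1 + 25 − 200 + 600 − 600 + 120 = -56.

-56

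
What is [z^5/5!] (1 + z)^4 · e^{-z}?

19

The EGF product rule gives c_5 = Σ_{k_1+k_2=5} C(5; k_1,k_2) · ∏ g_i(k_i), where (1+z)^4 gives the falling factorial (4)_k; e^{-z} gives (-1)^k.
g_1(k) for k = 0…5: 1, 4, 12, 24, 24, 0.
g_2(k) for k = 0…5: 1, -1, 1, -1, 1, -1.
c_5 = Σ_k C(5,k)·g_1(k)·g_2(5−k) = 1·1·(-1) + 5·4·1 + 10·12·(-1) + 10·24·1 + 5·24·(-1) = −1 + 20 − 120 + 240 − 120 = 19.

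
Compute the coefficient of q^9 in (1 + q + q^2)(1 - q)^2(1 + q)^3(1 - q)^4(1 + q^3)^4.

(1 + q + q^2) has coefficients 1,1,1 for degrees 0…2.
(1 - q)^2 has coefficients 1,-2,1,0,0,0,0,0,0,0 for degrees 0…9.
Multiplying by (1 + q)^3 gives running coefficients 1,1,-2,-2,1,1,0,0,0,0 for degrees 0…9.
Multiplying by (1 - q)^4 gives running coefficients 1,-3,0,8,-6,-6,8,0,-3,1 for degrees 0…9.
Finally multiplying by (1 + q^3)^4, the product of all factors after the first has coefficients 1,-3,0,12,-18,-6,46,-42,-27,85 for degrees 0…9.
[q^9] = 1·85 + 1·(-27) + 1·(-42) = 16.

16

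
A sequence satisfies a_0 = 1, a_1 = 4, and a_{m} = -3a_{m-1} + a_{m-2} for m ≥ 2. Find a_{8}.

The ordinary generating function has denominator 1 + 3y - y^2.
Iterating the recurrence: a_0,…,a_{8} = 1, 4, -11, 37, -122, 403, -1331, 4396, -14519.

-14519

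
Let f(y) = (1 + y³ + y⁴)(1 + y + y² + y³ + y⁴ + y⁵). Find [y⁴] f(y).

3

(1 + y³ + y⁴) has coefficients 1,0,0,1,1 for degrees 0…4.
(1 + y + y² + y³ + y⁴ + y⁵) has coefficients 1,1,1,1,1 for degrees 0…4.
[y⁴] = 1·1 + 1·1 + 1·1 = 3.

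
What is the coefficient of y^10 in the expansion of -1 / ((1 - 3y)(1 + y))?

-44287

The denominator gives the recurrence a_n = 2a_(n−1) + 3a_(n−2) for n ≥ 2; the numerator fixes a_0 = -1, a_1 = -2.
Iterating: -1, -2, -7, -20, -61, -182, -547, -1640, -4921, -14762, -44287, so a_10 = -44287.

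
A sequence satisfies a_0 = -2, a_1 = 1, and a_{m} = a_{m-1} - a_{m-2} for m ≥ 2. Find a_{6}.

The ordinary generating function has denominator 1 - x + x^2.
Iterating the recurrence: a_0,…,a_{6} = -2, 1, 3, 2, -1, -3, -2.

-2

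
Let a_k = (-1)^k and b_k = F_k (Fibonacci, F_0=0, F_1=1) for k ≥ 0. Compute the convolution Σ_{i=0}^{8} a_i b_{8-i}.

12

This is [x^8] in the product of the two ordinary generating functions.
Σ = 1·21 − 1·13 + 1·8 − 1·5 + 1·3 − 1·2 + 1·1 − 1·1 + 1·0 = 12.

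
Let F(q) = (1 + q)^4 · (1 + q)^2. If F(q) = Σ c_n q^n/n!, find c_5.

The EGF product rule gives c_5 = Σ_{k_1+k_2=5} C(5; k_1,k_2) · ∏ g_i(k_i), where (1+q)^4 gives the falling factorial (4)_k; (1+q)^2 gives the falling factorial (2)_k.
g_1(k) for k = 0…5: 1, 4, 12, 24, 24, 0.
g_2(k) for k = 0…5: 1, 2, 2, 0, 0, 0.
c_5 = Σ_k C(5,k)·g_1(k)·g_2(5−k) = 10·24·2 + 5·24·2 = 480 + 240 = 720.

720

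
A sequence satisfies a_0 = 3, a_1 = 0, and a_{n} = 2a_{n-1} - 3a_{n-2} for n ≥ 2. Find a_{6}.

99

The ordinary generating function has denominator 1 - 2q + 3q^2.
Iterating the recurrence: a_0,…,a_{6} = 3, 0, -9, -18, -9, 36, 99.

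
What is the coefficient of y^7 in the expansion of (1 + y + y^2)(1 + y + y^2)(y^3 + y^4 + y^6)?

5

(1 + y + y^2) has coefficients 1,1,1 for degrees 0…2.
(1 + y + y^2) has coefficients 1,1,1,0,0,0,0,0 for degrees 0…7.
Finally multiplying by (y^3 + y^4 + y^6), the product of all factors after the first has coefficients 0,0,0,1,2,2,2,1 for degrees 0…7.
[y^7] = 1·1 + 1·2 + 1·2 = 5.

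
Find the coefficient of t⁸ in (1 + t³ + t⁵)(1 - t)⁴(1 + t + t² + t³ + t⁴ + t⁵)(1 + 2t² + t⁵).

(1 + t³ + t⁵) has coefficients 1,0,0,1,0,1 for degrees 0…5.
(1 - t)⁴ has coefficients 1,-4,6,-4,1,0,0,0,0 for degrees 0…8.
Multiplying by (1 + t + t² + t³ + t⁴ + t⁵) gives running coefficients 1,-3,3,-1,0,0,-1,3,-3 for degrees 0…8.
Finally multiplying by (1 + 2t² + t⁵), the product of all factors after the first has coefficients 1,-3,5,-7,6,-1,-4,6,-6 for degrees 0…8.
[t⁸] = 1·(-6) + 1·(-1) + 1·(-7) = -14.

-14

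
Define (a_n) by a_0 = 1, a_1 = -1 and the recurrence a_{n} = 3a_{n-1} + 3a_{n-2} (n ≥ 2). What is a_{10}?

The ordinary generating function has denominator 1 - 3t - 3t^2.
Iterating the recurrence: a_0,…,a_{10} = 1, -1, 0, -3, -9, -36, -135, -513, -1944, -7371, -27945.

-27945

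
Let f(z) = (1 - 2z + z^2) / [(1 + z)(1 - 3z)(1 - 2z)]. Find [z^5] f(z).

232

Partial fractions give a closed form: a_n = (1/3)·(-1)^n + (1)·3^n + (-1/3)·2^n.
At n = 5: a_5 = 232.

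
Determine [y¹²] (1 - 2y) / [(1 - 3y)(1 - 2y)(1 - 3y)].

The denominator gives the recurrence a_n = 8a_(n−1) − 21a_(n−2) + 18a_(n−3) for n ≥ 3; the numerator fixes a_0 = 1, a_1 = 6, a_2 = 27.
Iterating: 1, 6, 27, 108, 405, 1458, 5103, 17496, 59049, 196830, 649539, 2125764, 6908733, so a_12 = 6908733.

6908733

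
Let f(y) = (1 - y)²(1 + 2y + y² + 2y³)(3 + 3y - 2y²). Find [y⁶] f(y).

(1 - y)² has coefficients 1,-2,1 for degrees 0…2.
(1 + 2y + y² + 2y³) has coefficients 1,2,1,2,0,0,0 for degrees 0…6.
Finally multiplying by (3 + 3y - 2y²), the product of all factors after the first has coefficients 3,9,7,5,4,-4,0 for degrees 0…6.
[y⁶] = 1·0 − 2·(-4) + 1·4 = 12.

12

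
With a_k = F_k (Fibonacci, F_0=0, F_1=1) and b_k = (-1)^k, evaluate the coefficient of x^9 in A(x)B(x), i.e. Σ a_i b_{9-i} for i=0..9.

22

Write out a_i and b_{9-i} for i = 0,…,9 and sum the products.
Σ = 0·(-1) + 1·1 + 1·(-1) + 2·1 + 3·(-1) + 5·1 + 8·(-1) + 13·1 + 21·(-1) + 34·1 = 22.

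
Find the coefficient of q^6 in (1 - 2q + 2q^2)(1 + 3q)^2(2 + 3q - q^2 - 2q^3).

(1 - 2q + 2q^2) has coefficients 1,-2,2 for degrees 0…2.
(1 + 3q)^2 has coefficients 1,6,9,0,0,0,0 for degrees 0…6.
Finally multiplying by (2 + 3q - q^2 - 2q^3), the product of all factors after the first has coefficients 2,15,35,19,-21,-18,0 for degrees 0…6.
[q^6] = 1·0 − 2·(-18) + 2·(-21) = -6.

-6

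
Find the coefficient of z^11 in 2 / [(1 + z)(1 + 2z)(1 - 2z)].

The denominator gives the recurrence a_n = −a_(n−1) + 4a_(n−2) + 4a_(n−3) for n ≥ 3; the numerator fixes a_0 = 2, a_1 = -2, a_2 = 10.
Iterating: 2, -2, 10, -10, 42, -42, 170, -170, 682, -682, 2730, -2730, so a_11 = -2730.

-2730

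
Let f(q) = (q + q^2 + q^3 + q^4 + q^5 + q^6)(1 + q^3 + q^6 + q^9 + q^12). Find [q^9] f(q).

2

(q + q^2 + q^3 + q^4 + q^5 + q^6) has coefficients 0,1,1,1,1,1,1 for degrees 0…6.
(1 + q^3 + q^6 + q^9 + q^12) has coefficients 1,0,0,1,0,0,1,0,0,1 for degrees 0…9.
[q^9] = 1·0 + 1·0 + 1·1 + 1·0 + 1·0 + 1·1 = 2.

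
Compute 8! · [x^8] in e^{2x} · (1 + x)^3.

The EGF product rule gives c_8 = Σ_{k_1+k_2=8} C(8; k_1,k_2) · ∏ g_i(k_i), where e^{2x} gives (2)^k; (1+x)^3 gives the falling factorial (3)_k.
g_1(k) for k = 0…8: 1, 2, 4, 8, 16, 32, 64, 128, 256.
g_2(k) for k = 0…8: 1, 3, 6, 6, 0, 0, 0, 0, 0.
c_8 = Σ_k C(8,k)·g_1(k)·g_2(8−k) = 56·32·6 + 28·64·6 + 8·128·3 + 1·256·1 = 10752 + 10752 + 3072 + 256 = 24832.

24832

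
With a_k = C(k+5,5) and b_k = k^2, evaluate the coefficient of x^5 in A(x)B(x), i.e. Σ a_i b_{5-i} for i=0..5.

660

This is [x^5] in the product of the two ordinary generating functions.
Σ = 1·25 + 6·16 + 21·9 + 56·4 + 126·1 + 252·0 = 660.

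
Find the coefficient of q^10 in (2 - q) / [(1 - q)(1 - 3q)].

The denominator gives the recurrence a_n = 4a_(n−1) − 3a_(n−2) for n ≥ 3; the numerator fixes a_0 = 2, a_1 = 7, a_2 = 22.
Iterating: 2, 7, 22, 67, 202, 607, 1822, 5467, 16402, 49207, 147622, so a_10 = 147622.

147622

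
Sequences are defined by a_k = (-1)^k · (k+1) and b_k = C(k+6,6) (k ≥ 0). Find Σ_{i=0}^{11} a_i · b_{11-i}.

This is [x^11] in the product of the two ordinary generating functions.
Σ = 1·12376 − 2·8008 + 3·5005 − 4·3003 + 5·1716 − 6·924 + 7·462 − 8·210 + 9·84 − 10·28 + 11·7 − 12·1 = 4494.

4494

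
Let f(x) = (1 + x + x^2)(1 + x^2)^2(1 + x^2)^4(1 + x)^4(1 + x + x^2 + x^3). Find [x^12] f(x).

(1 + x + x^2) has coefficients 1,1,1 for degrees 0…2.
(1 + x^2)^2 has coefficients 1,0,2,0,1,0,0,0,0,0,0,0,0 for degrees 0…12.
Multiplying by (1 + x^2)^4 gives running coefficients 1,0,6,0,15,0,20,0,15,0,6,0,1 for degrees 0…12.
Multiplying by (1 + x)^4 gives running coefficients 1,4,12,28,52,84,116,140,150,140,116,84,52 for degrees 0…12.
Finally multiplying by (1 + x + x^2 + x^3), the product of all factors after the first has coefficients 1,5,17,45,96,176,280,392,490,546,546,490,392 for degrees 0…12.
[x^12] = 1·392 + 1·490 + 1·546 = 1428.

1428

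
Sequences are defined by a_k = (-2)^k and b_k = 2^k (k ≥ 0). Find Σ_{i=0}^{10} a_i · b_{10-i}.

This is [x^10] in the product of the two ordinary generating functions.
Σ = 1·1024 − 2·512 + 4·256 − 8·128 + 16·64 − 32·32 + 64·16 − 128·8 + 256·4 − 512·2 + 1024·1 = 1024.

1024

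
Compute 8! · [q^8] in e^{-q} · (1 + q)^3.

The EGF product rule gives c_8 = Σ_{k_1+k_2=8} C(8; k_1,k_2) · ∏ g_i(k_i), where e^{-q} gives (-1)^k; (1+q)^3 gives the falling factorial (3)_k.
g_1(k) for k = 0…8: 1, -1, 1, -1, 1, -1, 1, -1, 1.
g_2(k) for k = 0…8: 1, 3, 6, 6, 0, 0, 0, 0, 0.
c_8 = Σ_k C(8,k)·g_1(k)·g_2(8−k) = 56·(-1)·6 + 28·1·6 + 8·(-1)·3 + 1·1·1 = −336 + 168 − 24 + 1 = -191.

-191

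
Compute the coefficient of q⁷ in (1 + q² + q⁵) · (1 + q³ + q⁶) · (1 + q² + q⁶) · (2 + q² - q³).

6

(1 + q² + q⁵) has coefficients 1,0,1,0,0,1 for degrees 0…5.
(1 + q³ + q⁶) has coefficients 1,0,0,1,0,0,1,0 for degrees 0…7.
Multiplying by (1 + q² + q⁶) gives running coefficients 1,0,1,1,0,1,2,0 for degrees 0…7.
Finally multiplying by (2 + q² - q³), the product of all factors after the first has coefficients 2,0,3,1,1,2,3,1 for degrees 0…7.
[q⁷] = 1·1 + 1·2 + 1·3 = 6.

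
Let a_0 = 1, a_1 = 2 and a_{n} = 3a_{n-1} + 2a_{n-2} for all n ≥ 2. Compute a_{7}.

The ordinary generating function has denominator 1 - 3y - 2y^2.
Iterating the recurrence: a_0,…,a_{7} = 1, 2, 8, 28, 100, 356, 1268, 4516.

4516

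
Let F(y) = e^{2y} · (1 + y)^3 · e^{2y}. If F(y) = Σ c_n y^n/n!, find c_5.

9664

The EGF product rule gives c_5 = Σ_{k_1+k_2+k_3=5} C(5; k_1,k_2,k_3) · ∏ g_i(k_i), where e^{2y} gives (2)^k; (1+y)^3 gives the falling factorial (3)_k; e^{2y} gives (2)^k.
g_1(k) for k = 0…5: 1, 2, 4, 8, 16, 32.
g_2(k) for k = 0…5: 1, 3, 6, 6, 0, 0.
g_3(k) for k = 0…5: 1, 2, 4, 8, 16, 32.
First combine the last two factors: h(k) = Σ_j C(k,j)·g_2(j)·g_3(k−j) for k = 0…5: 1, 5, 22, 86, 304, 992.
c_5 = Σ_k C(5,k)·g_1(k)·h(5−k) = 1·1·992 + 5·2·304 + 10·4·86 + 10·8·22 + 5·16·5 + 1·32·1 = 992 + 3040 + 3440 + 1760 + 400 + 32 = 9664.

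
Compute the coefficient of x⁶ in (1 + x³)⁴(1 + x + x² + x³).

(1 + x³)⁴ has coefficients 1,0,0,4,0,0,6 for degrees 0…6.
(1 + x + x² + x³) has coefficients 1,1,1,1,0,0,0 for degrees 0…6.
[x⁶] = 1·0 + 4·1 + 6·1 = 10.

10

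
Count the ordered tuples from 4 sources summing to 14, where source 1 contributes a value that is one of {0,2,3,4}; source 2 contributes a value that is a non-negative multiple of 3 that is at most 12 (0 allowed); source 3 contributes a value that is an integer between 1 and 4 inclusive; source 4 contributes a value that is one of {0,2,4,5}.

The generating function for the choices is (1 + q² + q³ + q⁴)·(1 + q³ + q⁶ + q⁹ + q¹²)·(q + q² + q³ + q⁴)·(1 + q² + q⁴ + q⁵); the count is [q¹⁴].
(1 + q² + q³ + q⁴) has coefficients 1,0,1,1,1 for degrees 0…4.
(1 + q³ + q⁶ + q⁹ + q¹²) has coefficients 1,0,0,1,0,0,1,0,0,1,0,0,1,0,0 for degrees 0…14.
Multiplying by (q + q² + q³ + q⁴) gives running coefficients 0,1,1,1,2,1,1,2,1,1,2,1,1,2,1 for degrees 0…14.
Finally multiplying by (1 + q² + q⁴ + q⁵), the product of all factors after the first has coefficients 0,1,1,2,3,3,5,5,5,6,5,5,6,5,5 for degrees 0…14.
[q¹⁴] = 1·5 + 1·6 + 1·5 + 1·5 = 21.

21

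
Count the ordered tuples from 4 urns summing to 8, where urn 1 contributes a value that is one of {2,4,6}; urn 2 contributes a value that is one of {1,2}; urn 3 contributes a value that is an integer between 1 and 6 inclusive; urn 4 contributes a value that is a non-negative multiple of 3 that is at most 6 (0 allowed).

The generating function for the choices is (q^2 + q^4 + q^6)·(q + q^2)·(q + q^2 + q^3 + q^4 + q^5 + q^6)·(1 + q^3 + q^6); the count is [q^8].
(q^2 + q^4 + q^6) has coefficients 0,0,1,0,1,0,1 for degrees 0…6.
(q + q^2) has coefficients 0,1,1,0,0,0,0,0,0 for degrees 0…8.
Multiplying by (q + q^2 + q^3 + q^4 + q^5 + q^6) gives running coefficients 0,0,1,2,2,2,2,2,1 for degrees 0…8.
Finally multiplying by (1 + q^3 + q^6), the product of all factors after the first has coefficients 0,0,1,2,2,3,4,4,4 for degrees 0…8.
[q^8] = 1·4 + 1·2 + 1·1 = 7.

7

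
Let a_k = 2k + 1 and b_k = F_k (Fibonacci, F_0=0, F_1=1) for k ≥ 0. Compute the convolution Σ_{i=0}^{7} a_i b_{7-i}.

125

The convolution is the t^7 coefficient of A(t)B(t).
Σ = 1·13 + 3·8 + 5·5 + 7·3 + 9·2 + 11·1 + 13·1 + 15·0 = 125.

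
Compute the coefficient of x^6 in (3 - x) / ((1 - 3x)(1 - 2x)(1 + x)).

Partial fractions give a closed form: a_n = (6)·3^n + (-10/3)·2^n + (1/3)·(-1)^n.
At n = 6: a_6 = 4161.

4161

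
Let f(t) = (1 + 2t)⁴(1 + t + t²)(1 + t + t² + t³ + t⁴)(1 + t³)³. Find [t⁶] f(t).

557

(1 + 2t)⁴ has coefficients 1,8,24,32,16 for degrees 0…4.
(1 + t + t²) has coefficients 1,1,1,0,0,0,0 for degrees 0…6.
Multiplying by (1 + t + t² + t³ + t⁴) gives running coefficients 1,2,3,3,3,2,1 for degrees 0…6.
Finally multiplying by (1 + t³)³, the product of all factors after the first has coefficients 1,2,3,6,9,11,13 for degrees 0…6.
[t⁶] = 1·13 + 8·11 + 24·9 + 32·6 + 16·3 = 557.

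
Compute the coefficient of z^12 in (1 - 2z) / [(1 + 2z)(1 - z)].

5461

The denominator gives the recurrence a_n = −a_(n−1) + 2a_(n−2) for n ≥ 2; the numerator fixes a_0 = 1, a_1 = -3.
Iterating: 1, -3, 5, -11, 21, -43, 85, -171, 341, -683, 1365, -2731, 5461, so a_12 = 5461.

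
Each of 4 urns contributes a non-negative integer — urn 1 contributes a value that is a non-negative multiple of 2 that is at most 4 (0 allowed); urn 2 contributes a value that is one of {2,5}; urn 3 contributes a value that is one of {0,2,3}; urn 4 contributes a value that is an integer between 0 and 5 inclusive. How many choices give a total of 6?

The generating function for the choices is (1 + y^2 + y^4)·(y^2 + y^5)·(1 + y^2 + y^3)·(1 + y + y^2 + y^3 + y^4 + y^5); the count is [y^6].
(1 + y^2 + y^4) has coefficients 1,0,1,0,1 for degrees 0…4.
(y^2 + y^5) has coefficients 0,0,1,0,0,1,0 for degrees 0…6.
Multiplying by (1 + y^2 + y^3) gives running coefficients 0,0,1,0,1,2,0 for degrees 0…6.
Finally multiplying by (1 + y + y^2 + y^3 + y^4 + y^5), the product of all factors after the first has coefficients 0,0,1,1,2,4,4 for degrees 0…6.
[y^6] = 1·4 + 1·2 + 1·1 = 7.

7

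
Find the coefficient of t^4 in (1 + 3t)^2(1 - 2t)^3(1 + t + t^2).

55

(1 + 3t)^2 has coefficients 1,6,9 for degrees 0…2.
(1 - 2t)^3 has coefficients 1,-6,12,-8,0 for degrees 0…4.
Finally multiplying by (1 + t + t^2), the product of all factors after the first has coefficients 1,-5,7,-2,4 for degrees 0…4.
[t^4] = 1·4 + 6·(-2) + 9·7 = 55.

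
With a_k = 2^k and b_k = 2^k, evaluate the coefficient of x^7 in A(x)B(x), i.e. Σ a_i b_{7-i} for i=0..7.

1024

This is [x^7] in the product of the two ordinary generating functions.
Σ = 1·128 + 2·64 + 4·32 + 8·16 + 16·8 + 32·4 + 64·2 + 128·1 = 1024.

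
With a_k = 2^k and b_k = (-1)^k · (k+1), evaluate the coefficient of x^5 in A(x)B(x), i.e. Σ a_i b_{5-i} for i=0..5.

Write out a_i and b_{5-i} for i = 0,…,5 and sum the products.
Σ = 1·(-6) + 2·5 + 4·(-4) + 8·3 + 16·(-2) + 32·1 = 12.

12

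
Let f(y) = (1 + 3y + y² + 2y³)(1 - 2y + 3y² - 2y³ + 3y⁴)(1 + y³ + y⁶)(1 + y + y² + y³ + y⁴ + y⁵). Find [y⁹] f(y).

(1 + 3y + y² + 2y³) has coefficients 1,3,1,2 for degrees 0…3.
(1 - 2y + 3y² - 2y³ + 3y⁴) has coefficients 1,-2,3,-2,3,0,0,0,0,0 for degrees 0…9.
Multiplying by (1 + y³ + y⁶) gives running coefficients 1,-2,3,-1,1,3,-1,1,3,-2 for degrees 0…9.
Finally multiplying by (1 + y + y² + y³ + y⁴ + y⁵), the product of all factors after the first has coefficients 1,-1,2,1,2,5,3,6,6,5 for degrees 0…9.
[y⁹] = 1·5 + 3·6 + 1·6 + 2·3 = 35.

35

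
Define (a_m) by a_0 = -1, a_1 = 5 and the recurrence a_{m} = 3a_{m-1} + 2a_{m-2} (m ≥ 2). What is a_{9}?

The ordinary generating function has denominator 1 - 3q - 2q^2.
Iterating the recurrence: a_0,…,a_{9} = -1, 5, 13, 49, 173, 617, 2197, 7825, 27869, 99257.

99257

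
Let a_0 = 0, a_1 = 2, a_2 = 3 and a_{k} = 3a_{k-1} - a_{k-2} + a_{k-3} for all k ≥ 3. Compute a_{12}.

69872

The ordinary generating function has denominator 1 - 3z + z^2 - z^3.
Iterating the recurrence: a_0,…,a_{12} = 0, 2, 3, 7, 20, 56, 155, 429, 1188, 3290, 9111, 25231, 69872.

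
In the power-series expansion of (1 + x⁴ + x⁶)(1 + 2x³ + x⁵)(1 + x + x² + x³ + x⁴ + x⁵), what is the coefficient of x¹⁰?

7

(1 + x⁴ + x⁶) has coefficients 1,0,0,0,1,0,1 for degrees 0…6.
(1 + 2x³ + x⁵) has coefficients 1,0,0,2,0,1,0,0,0,0,0 for degrees 0…10.
Finally multiplying by (1 + x + x² + x³ + x⁴ + x⁵), the product of all factors after the first has coefficients 1,1,1,3,3,4,3,3,3,1,1 for degrees 0…10.
[x¹⁰] = 1·1 + 1·3 + 1·3 = 7.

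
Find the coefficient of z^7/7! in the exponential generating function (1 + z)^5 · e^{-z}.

The EGF product rule gives c_7 = Σ_{k_1+k_2=7} C(7; k_1,k_2) · ∏ g_i(k_i), where (1+z)^5 gives the falling factorial (5)_k; e^{-z} gives (-1)^k.
g_1(k) for k = 0…7: 1, 5, 20, 60, 120, 120, 0, 0.
g_2(k) for k = 0…7: 1, -1, 1, -1, 1, -1, 1, -1.
c_7 = Σ_k C(7,k)·g_1(k)·g_2(7−k) = 1·1·(-1) + 7·5·1 + 21·20·(-1) + 35·60·1 + 35·120·(-1) + 21·120·1 = −1 + 35 − 420 + 2100 − 4200 + 2520 = 34.

34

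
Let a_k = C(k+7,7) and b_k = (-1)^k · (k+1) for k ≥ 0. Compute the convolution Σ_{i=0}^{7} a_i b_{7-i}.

1488

The convolution is the t^7 coefficient of A(t)B(t).
Σ = 1·(-8) + 8·7 + 36·(-6) + 120·5 + 330·(-4) + 792·3 + 1716·(-2) + 3432·1 = 1488.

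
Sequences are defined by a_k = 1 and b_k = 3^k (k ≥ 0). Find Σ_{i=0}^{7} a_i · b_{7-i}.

The convolution is the t^7 coefficient of A(t)B(t).
Σ = 1·2187 + 1·729 + 1·243 + 1·81 + 1·27 + 1·9 + 1·3 + 1·1 = 3280.

3280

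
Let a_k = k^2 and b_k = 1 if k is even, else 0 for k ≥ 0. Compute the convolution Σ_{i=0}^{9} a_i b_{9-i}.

165

Write out a_i and b_{9-i} for i = 0,…,9 and sum the products.
Σ = 0·0 + 1·1 + 4·0 + 9·1 + 16·0 + 25·1 + 36·0 + 49·1 + 64·0 + 81·1 = 165.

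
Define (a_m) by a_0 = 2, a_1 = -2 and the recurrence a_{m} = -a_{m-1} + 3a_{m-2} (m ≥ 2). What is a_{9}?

-2318

The ordinary generating function has denominator 1 + q - 3q^2.
Iterating the recurrence: a_0,…,a_{9} = 2, -2, 8, -14, 38, -80, 194, -434, 1016, -2318.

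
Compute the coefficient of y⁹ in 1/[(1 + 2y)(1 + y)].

The denominator gives the recurrence a_n = −3a_(n−1) − 2a_(n−2) for n ≥ 2; the numerator fixes a_0 = 1, a_1 = -3.
Iterating: 1, -3, 7, -15, 31, -63, 127, -255, 511, -1023, so a_9 = -1023.

-1023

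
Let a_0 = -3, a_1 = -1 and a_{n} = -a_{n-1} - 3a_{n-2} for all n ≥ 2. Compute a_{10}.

The ordinary generating function has denominator 1 + z + 3z^2.
Iterating the recurrence: a_0,…,a_{10} = -3, -1, 10, -7, -23, 44, 25, -157, 82, 389, -635.

-635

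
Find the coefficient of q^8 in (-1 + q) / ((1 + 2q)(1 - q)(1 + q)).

-511

The denominator gives the recurrence a_n = −2a_(n−1) + a_(n−2) + 2a_(n−3) for n ≥ 3; the numerator fixes a_0 = -1, a_1 = 3, a_2 = -7.
Iterating: -1, 3, -7, 15, -31, 63, -127, 255, -511, so a_8 = -511.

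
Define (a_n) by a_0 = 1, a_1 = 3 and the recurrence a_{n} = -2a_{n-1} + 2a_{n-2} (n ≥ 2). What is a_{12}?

The ordinary generating function has denominator 1 + 2z - 2z^2.
Iterating the recurrence: a_0,…,a_{12} = 1, 3, -4, 14, -36, 100, -272, 744, -2032, 5552, -15168, 41440, -113216.

-113216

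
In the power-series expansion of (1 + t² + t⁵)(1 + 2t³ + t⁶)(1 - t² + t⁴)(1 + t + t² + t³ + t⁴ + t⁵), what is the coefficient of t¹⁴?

4

(1 + t² + t⁵) has coefficients 1,0,1,0,0,1 for degrees 0…5.
(1 + 2t³ + t⁶) has coefficients 1,0,0,2,0,0,1,0,0,0,0,0,0,0,0 for degrees 0…14.
Multiplying by (1 - t² + t⁴) gives running coefficients 1,0,-1,2,1,-2,1,2,-1,0,1,0,0,0,0 for degrees 0…14.
Finally multiplying by (1 + t + t² + t³ + t⁴ + t⁵), the product of all factors after the first has coefficients 1,1,0,2,3,1,1,3,3,1,1,3,2,0,1 for degrees 0…14.
[t¹⁴] = 1·1 + 1·2 + 1·1 = 4.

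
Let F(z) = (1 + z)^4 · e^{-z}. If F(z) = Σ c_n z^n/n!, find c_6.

37

The EGF product rule gives c_6 = Σ_{k_1+k_2=6} C(6; k_1,k_2) · ∏ g_i(k_i), where (1+z)^4 gives the falling factorial (4)_k; e^{-z} gives (-1)^k.
g_1(k) for k = 0…6: 1, 4, 12, 24, 24, 0, 0.
g_2(k) for k = 0…6: 1, -1, 1, -1, 1, -1, 1.
c_6 = Σ_k C(6,k)·g_1(k)·g_2(6−k) = 1·1·1 + 6·4·(-1) + 15·12·1 + 20·24·(-1) + 15·24·1 = 1 − 24 + 180 − 480 + 360 = 37.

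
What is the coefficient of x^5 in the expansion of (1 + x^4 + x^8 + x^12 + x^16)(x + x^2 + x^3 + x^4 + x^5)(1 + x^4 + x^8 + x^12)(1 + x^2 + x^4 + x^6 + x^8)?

5

(1 + x^4 + x^8 + x^12 + x^16) has coefficients 1,0,0,0,1,0 for degrees 0…5.
(x + x^2 + x^3 + x^4 + x^5) has coefficients 0,1,1,1,1,1 for degrees 0…5.
Multiplying by (1 + x^4 + x^8 + x^12) gives running coefficients 0,1,1,1,1,2 for degrees 0…5.
Finally multiplying by (1 + x^2 + x^4 + x^6 + x^8), the product of all factors after the first has coefficients 0,1,1,2,2,4 for degrees 0…5.
[x^5] = 1·4 + 1·1 = 5.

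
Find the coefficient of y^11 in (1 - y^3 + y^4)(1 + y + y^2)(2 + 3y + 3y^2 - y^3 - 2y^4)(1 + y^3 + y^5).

(1 - y^3 + y^4) has coefficients 1,0,0,-1,1 for degrees 0…4.
(1 + y + y^2) has coefficients 1,1,1,0,0,0,0,0,0,0,0,0 for degrees 0…11.
Multiplying by (2 + 3y + 3y^2 - y^3 - 2y^4) gives running coefficients 2,5,8,5,0,-3,-2,0,0,0,0,0 for degrees 0…11.
Finally multiplying by (1 + y^3 + y^5), the product of all factors after the first has coefficients 2,5,8,7,5,7,8,8,2,-2,-3,-2 for degrees 0…11.
[y^11] = 1·(-2) − 1·2 + 1·8 = 4.

4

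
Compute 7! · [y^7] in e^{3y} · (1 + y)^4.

The EGF product rule gives c_7 = Σ_{k_1+k_2=7} C(7; k_1,k_2) · ∏ g_i(k_i), where e^{3y} gives (3)^k; (1+y)^4 gives the falling factorial (4)_k.
g_1(k) for k = 0…7: 1, 3, 9, 27, 81, 243, 729, 2187.
g_2(k) for k = 0…7: 1, 4, 12, 24, 24, 0, 0, 0.
c_7 = Σ_k C(7,k)·g_1(k)·g_2(7−k) = 35·27·24 + 35·81·24 + 21·243·12 + 7·729·4 + 1·2187·1 = 22680 + 68040 + 61236 + 20412 + 2187 = 174555.

174555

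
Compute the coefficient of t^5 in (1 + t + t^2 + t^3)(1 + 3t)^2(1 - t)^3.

(1 + t + t^2 + t^3) has coefficients 1,1,1,1 for degrees 0…3.
(1 + 3t)^2 has coefficients 1,6,9,0,0,0 for degrees 0…5.
Finally multiplying by (1 - t)^3, the product of all factors after the first has coefficients 1,3,-6,-10,21,-9 for degrees 0…5.
[t^5] = 1·(-9) + 1·21 + 1·(-10) + 1·(-6) = -4.

-4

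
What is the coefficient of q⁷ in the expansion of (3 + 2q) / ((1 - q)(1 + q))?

Partial fractions give a closed form: a_n = (5/2)·1^n + (1/2)·(-1)^n.
At n = 7: a_7 = 2.

2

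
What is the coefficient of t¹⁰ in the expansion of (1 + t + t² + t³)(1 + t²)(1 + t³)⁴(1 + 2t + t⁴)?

56

(1 + t + t² + t³) has coefficients 1,1,1,1 for degrees 0…3.
(1 + t²) has coefficients 1,0,1,0,0,0,0,0,0,0,0 for degrees 0…10.
Multiplying by (1 + t³)⁴ gives running coefficients 1,0,1,4,0,4,6,0,6,4,0 for degrees 0…10.
Finally multiplying by (1 + 2t + t⁴), the product of all factors after the first has coefficients 1,2,1,6,9,4,15,16,6,20,14 for degrees 0…10.
[t¹⁰] = 1·14 + 1·20 + 1·6 + 1·16 = 56.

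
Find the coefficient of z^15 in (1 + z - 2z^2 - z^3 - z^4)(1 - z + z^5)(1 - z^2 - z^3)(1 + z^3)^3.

3

(1 + z - 2z^2 - z^3 - z^4) has coefficients 1,1,-2,-1,-1 for degrees 0…4.
(1 - z + z^5) has coefficients 1,-1,0,0,0,1,0,0,0,0,0,0,0,0,0,0 for degrees 0…15.
Multiplying by (1 - z^2 - z^3) gives running coefficients 1,-1,-1,0,1,1,0,-1,-1,0,0,0,0,0,0,0 for degrees 0…15.
Finally multiplying by (1 + z^3)^3, the product of all factors after the first has coefficients 1,-1,-1,3,-2,-2,3,-1,-1,1,-1,-1,0,-2,-2,0 for degrees 0…15.
[z^15] = 1·0 + 1·(-2) − 2·(-2) − 1·0 − 1·(-1) = 3.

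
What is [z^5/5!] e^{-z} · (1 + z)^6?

-151

The EGF product rule gives c_5 = Σ_{k_1+k_2=5} C(5; k_1,k_2) · ∏ g_i(k_i), where e^{-z} gives (-1)^k; (1+z)^6 gives the falling factorial (6)_k.
g_1(k) for k = 0…5: 1, -1, 1, -1, 1, -1.
g_2(k) for k = 0…5: 1, 6, 30, 120, 360, 720.
c_5 = Σ_k C(5,k)·g_1(k)·g_2(5−k) = 1·1·720 + 5·(-1)·360 + 10·1·120 + 10·(-1)·30 + 5·1·6 + 1·(-1)·1 = 720 − 1800 + 1200 − 300 + 30 − 1 = -151.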